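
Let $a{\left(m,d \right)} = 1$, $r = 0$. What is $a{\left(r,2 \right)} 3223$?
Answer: $3223$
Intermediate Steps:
$a{\left(r,2 \right)} 3223 = 1 \cdot 3223 = 3223$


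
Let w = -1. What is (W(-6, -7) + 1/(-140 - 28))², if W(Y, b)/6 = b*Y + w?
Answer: 1707920929/28224 ≈ 60513.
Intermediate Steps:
W(Y, b) = -6 + 6*Y*b (W(Y, b) = 6*(b*Y - 1) = 6*(Y*b - 1) = 6*(-1 + Y*b) = -6 + 6*Y*b)
(W(-6, -7) + 1/(-140 - 28))² = ((-6 + 6*(-6)*(-7)) + 1/(-140 - 28))² = ((-6 + 252) + 1/(-168))² = (246 - 1/168)² = (41327/168)² = 1707920929/28224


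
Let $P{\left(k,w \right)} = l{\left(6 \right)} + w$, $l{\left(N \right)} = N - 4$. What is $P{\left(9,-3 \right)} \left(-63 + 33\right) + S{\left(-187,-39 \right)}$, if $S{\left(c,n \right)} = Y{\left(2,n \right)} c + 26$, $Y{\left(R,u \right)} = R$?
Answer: $-318$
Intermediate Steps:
$l{\left(N \right)} = -4 + N$ ($l{\left(N \right)} = N - 4 = -4 + N$)
$P{\left(k,w \right)} = 2 + w$ ($P{\left(k,w \right)} = \left(-4 + 6\right) + w = 2 + w$)
$S{\left(c,n \right)} = 26 + 2 c$ ($S{\left(c,n \right)} = 2 c + 26 = 26 + 2 c$)
$P{\left(9,-3 \right)} \left(-63 + 33\right) + S{\left(-187,-39 \right)} = \left(2 - 3\right) \left(-63 + 33\right) + \left(26 + 2 \left(-187\right)\right) = \left(-1\right) \left(-30\right) + \left(26 - 374\right) = 30 - 348 = -318$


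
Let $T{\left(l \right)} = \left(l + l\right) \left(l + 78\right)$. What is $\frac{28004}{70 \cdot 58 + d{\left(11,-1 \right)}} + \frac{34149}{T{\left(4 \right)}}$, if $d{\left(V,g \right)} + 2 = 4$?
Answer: $\frac{78541931}{1332336} \approx 58.951$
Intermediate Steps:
$d{\left(V,g \right)} = 2$ ($d{\left(V,g \right)} = -2 + 4 = 2$)
$T{\left(l \right)} = 2 l \left(78 + l\right)$
$\frac{28004}{70 \cdot 58 + d{\left(11,-1 \right)}} + \frac{34149}{T{\left(4 \right)}} = \frac{28004}{70 \cdot 58 + 2} + \frac{34149}{2 \cdot 4 \left(78 + 4\right)} = \frac{28004}{4060 + 2} + \frac{34149}{2 \cdot 4 \cdot 82} = \frac{28004}{4062} + \frac{34149}{656} = 28004 \cdot \frac{1}{4062} + 34149 \cdot \frac{1}{656} = \frac{14002}{2031} + \frac{34149}{656} = \frac{78541931}{1332336}$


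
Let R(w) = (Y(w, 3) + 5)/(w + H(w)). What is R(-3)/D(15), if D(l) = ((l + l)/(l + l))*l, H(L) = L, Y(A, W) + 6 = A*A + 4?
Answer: -2/15 ≈ -0.13333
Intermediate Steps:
Y(A, W) = -2 + A**2 (Y(A, W) = -6 + (A*A + 4) = -6 + (A**2 + 4) = -6 + (4 + A**2) = -2 + A**2)
R(w) = (3 + w**2)/(2*w) (R(w) = ((-2 + w**2) + 5)/(w + w) = (3 + w**2)/((2*w)) = (3 + w**2)*(1/(2*w)) = (3 + w**2)/(2*w))
D(l) = l (D(l) = ((2*l)/((2*l)))*l = ((2*l)*(1/(2*l)))*l = 1*l = l)
R(-3)/D(15) = ((1/2)*(3 + (-3)**2)/(-3))/15 = ((1/2)*(-1/3)*(3 + 9))*(1/15) = ((1/2)*(-1/3)*12)*(1/15) = -2*1/15 = -2/15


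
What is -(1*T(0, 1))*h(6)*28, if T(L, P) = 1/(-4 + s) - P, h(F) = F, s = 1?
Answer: 224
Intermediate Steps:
T(L, P) = -⅓ - P (T(L, P) = 1/(-4 + 1) - P = 1/(-3) - P = -⅓ - P)
-(1*T(0, 1))*h(6)*28 = -(1*(-⅓ - 1*1))*6*28 = -(1*(-⅓ - 1))*6*28 = -(1*(-4/3))*6*28 = -(-4/3*6)*28 = -(-8)*28 = -1*(-224) = 224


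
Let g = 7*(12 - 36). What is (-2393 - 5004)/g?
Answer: 7397/168 ≈ 44.030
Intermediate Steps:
g = -168 (g = 7*(-24) = -168)
(-2393 - 5004)/g = (-2393 - 5004)/(-168) = -7397*(-1/168) = 7397/168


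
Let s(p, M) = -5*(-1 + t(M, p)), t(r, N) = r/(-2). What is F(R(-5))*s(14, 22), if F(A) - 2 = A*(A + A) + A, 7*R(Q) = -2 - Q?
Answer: 8220/49 ≈ 167.76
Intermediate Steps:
t(r, N) = -r/2 (t(r, N) = r*(-½) = -r/2)
s(p, M) = 5 + 5*M/2 (s(p, M) = -5*(-1 - M/2) = 5 + 5*M/2)
R(Q) = -2/7 - Q/7 (R(Q) = (-2 - Q)/7 = -2/7 - Q/7)
F(A) = 2 + A + 2*A² (F(A) = 2 + (A*(A + A) + A) = 2 + (A*(2*A) + A) = 2 + (2*A² + A) = 2 + (A + 2*A²) = 2 + A + 2*A²)
F(R(-5))*s(14, 22) = (2 + (-2/7 - ⅐*(-5)) + 2*(-2/7 - ⅐*(-5))²)*(5 + (5/2)*22) = (2 + (-2/7 + 5/7) + 2*(-2/7 + 5/7)²)*(5 + 55) = (2 + 3/7 + 2*(3/7)²)*60 = (2 + 3/7 + 2*(9/49))*60 = (2 + 3/7 + 18/49)*60 = (137/49)*60 = 8220/49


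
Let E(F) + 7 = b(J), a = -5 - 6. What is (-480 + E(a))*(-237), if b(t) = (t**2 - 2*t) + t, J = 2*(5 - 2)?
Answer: 108309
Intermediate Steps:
J = 6 (J = 2*3 = 6)
a = -11
b(t) = t**2 - t
E(F) = 23 (E(F) = -7 + 6*(-1 + 6) = -7 + 6*5 = -7 + 30 = 23)
(-480 + E(a))*(-237) = (-480 + 23)*(-237) = -457*(-237) = 108309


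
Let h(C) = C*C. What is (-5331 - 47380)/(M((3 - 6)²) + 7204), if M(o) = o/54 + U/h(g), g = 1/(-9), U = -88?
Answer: -316266/457 ≈ -692.05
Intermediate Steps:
g = -⅑ ≈ -0.11111
h(C) = C²
M(o) = -7128 + o/54 (M(o) = o/54 - 88/((-⅑)²) = o*(1/54) - 88/1/81 = o/54 - 88*81 = o/54 - 7128 = -7128 + o/54)
(-5331 - 47380)/(M((3 - 6)²) + 7204) = (-5331 - 47380)/((-7128 + (3 - 6)²/54) + 7204) = -52711/((-7128 + (1/54)*(-3)²) + 7204) = -52711/((-7128 + (1/54)*9) + 7204) = -52711/((-7128 + ⅙) + 7204) = -52711/(-42767/6 + 7204) = -52711/457/6 = -52711*6/457 = -316266/457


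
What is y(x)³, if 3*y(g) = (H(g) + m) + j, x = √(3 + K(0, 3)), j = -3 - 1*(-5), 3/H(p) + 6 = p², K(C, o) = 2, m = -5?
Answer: -8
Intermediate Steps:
H(p) = 3/(-6 + p²)
j = 2 (j = -3 + 5 = 2)
x = √5 (x = √(3 + 2) = √5 ≈ 2.2361)
y(g) = -1 + 1/(-6 + g²) (y(g) = ((3/(-6 + g²) - 5) + 2)/3 = ((-5 + 3/(-6 + g²)) + 2)/3 = (-3 + 3/(-6 + g²))/3 = -1 + 1/(-6 + g²))
y(x)³ = ((7 - (√5)²)/(-6 + (√5)²))³ = ((7 - 1*5)/(-6 + 5))³ = ((7 - 5)/(-1))³ = (-1*2)³ = (-2)³ = -8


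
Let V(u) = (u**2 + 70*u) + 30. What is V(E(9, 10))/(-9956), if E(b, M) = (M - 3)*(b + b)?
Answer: -12363/4978 ≈ -2.4835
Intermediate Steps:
E(b, M) = 2*b*(-3 + M) (E(b, M) = (-3 + M)*(2*b) = 2*b*(-3 + M))
V(u) = 30 + u**2 + 70*u
V(E(9, 10))/(-9956) = (30 + (2*9*(-3 + 10))**2 + 70*(2*9*(-3 + 10)))/(-9956) = (30 + (2*9*7)**2 + 70*(2*9*7))*(-1/9956) = (30 + 126**2 + 70*126)*(-1/9956) = (30 + 15876 + 8820)*(-1/9956) = 24726*(-1/9956) = -12363/4978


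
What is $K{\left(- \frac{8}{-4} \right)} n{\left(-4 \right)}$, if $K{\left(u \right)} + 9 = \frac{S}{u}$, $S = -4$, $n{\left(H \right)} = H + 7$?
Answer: $-33$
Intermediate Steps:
$n{\left(H \right)} = 7 + H$
$K{\left(u \right)} = -9 - \frac{4}{u}$
$K{\left(- \frac{8}{-4} \right)} n{\left(-4 \right)} = \left(-9 - \frac{4}{\left(-8\right) \frac{1}{-4}}\right) \left(7 - 4\right) = \left(-9 - \frac{4}{\left(-8\right) \left(- \frac{1}{4}\right)}\right) 3 = \left(-9 - \frac{4}{2}\right) 3 = \left(-9 - 2\right) 3 = \left(-11\right) 3 = -33$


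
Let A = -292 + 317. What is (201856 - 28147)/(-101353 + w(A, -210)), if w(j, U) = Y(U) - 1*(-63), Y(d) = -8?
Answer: -57903/33766 ≈ -1.7148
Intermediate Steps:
A = 25
w(j, U) = 55 (w(j, U) = -8 - 1*(-63) = -8 + 63 = 55)
(201856 - 28147)/(-101353 + w(A, -210)) = (201856 - 28147)/(-101353 + 55) = 173709/(-101298) = 173709*(-1/101298) = -57903/33766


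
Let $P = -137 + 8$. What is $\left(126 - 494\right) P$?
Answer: $47472$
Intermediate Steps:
$P = -129$
$\left(126 - 494\right) P = \left(126 - 494\right) \left(-129\right) = \left(-368\right) \left(-129\right) = 47472$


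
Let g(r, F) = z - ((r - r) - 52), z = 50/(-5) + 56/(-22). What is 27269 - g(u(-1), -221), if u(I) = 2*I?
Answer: 299525/11 ≈ 27230.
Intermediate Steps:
z = -138/11 (z = 50*(-⅕) + 56*(-1/22) = -10 - 28/11 = -138/11 ≈ -12.545)
g(r, F) = 434/11 (g(r, F) = -138/11 - ((r - r) - 52) = -138/11 - (0 - 52) = -138/11 - 1*(-52) = -138/11 + 52 = 434/11)
27269 - g(u(-1), -221) = 27269 - 1*434/11 = 27269 - 434/11 = 299525/11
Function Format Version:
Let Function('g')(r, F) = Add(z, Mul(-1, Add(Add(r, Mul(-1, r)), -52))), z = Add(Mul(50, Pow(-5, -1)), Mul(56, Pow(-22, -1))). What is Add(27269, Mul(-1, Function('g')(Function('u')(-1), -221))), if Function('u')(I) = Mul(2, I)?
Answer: Rational(299525, 11) ≈ 27230.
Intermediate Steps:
z = Rational(-138, 11) (z = Add(Mul(50, Rational(-1, 5)), Mul(56, Rational(-1, 22))) = Add(-10, Rational(-28, 11)) = Rational(-138, 11) ≈ -12.545)
Function('g')(r, F) = Rational(434, 11) (Function('g')(r, F) = Add(Rational(-138, 11), Mul(-1, Add(Add(r, Mul(-1, r)), -52))) = Add(Rational(-138, 11), Mul(-1, Add(0, -52))) = Add(Rational(-138, 11), Mul(-1, -52)) = Add(Rational(-138, 11), 52) = Rational(434, 11))
Add(27269, Mul(-1, Function('g')(Function('u')(-1), -221))) = Add(27269, Mul(-1, Rational(434, 11))) = Add(27269, Rational(-434, 11)) = Rational(299525, 11)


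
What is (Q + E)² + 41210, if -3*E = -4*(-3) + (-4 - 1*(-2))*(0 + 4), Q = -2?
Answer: 370990/9 ≈ 41221.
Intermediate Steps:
E = -4/3 (E = -(-4*(-3) + (-4 - 1*(-2))*(0 + 4))/3 = -(12 + (-4 + 2)*4)/3 = -(12 - 2*4)/3 = -(12 - 8)/3 = -⅓*4 = -4/3 ≈ -1.3333)
(Q + E)² + 41210 = (-2 - 4/3)² + 41210 = (-10/3)² + 41210 = 100/9 + 41210 = 370990/9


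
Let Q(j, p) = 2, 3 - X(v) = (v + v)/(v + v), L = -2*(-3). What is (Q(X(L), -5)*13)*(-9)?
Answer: -234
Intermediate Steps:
L = 6
X(v) = 2 (X(v) = 3 - (v + v)/(v + v) = 3 - 2*v/(2*v) = 3 - 2*v*1/(2*v) = 3 - 1*1 = 3 - 1 = 2)
(Q(X(L), -5)*13)*(-9) = (2*13)*(-9) = 26*(-9) = -234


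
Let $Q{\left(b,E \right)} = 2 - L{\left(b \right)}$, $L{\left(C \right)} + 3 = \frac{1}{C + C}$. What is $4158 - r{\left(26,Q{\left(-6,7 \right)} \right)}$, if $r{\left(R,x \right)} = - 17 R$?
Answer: $4600$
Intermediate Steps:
$L{\left(C \right)} = -3 + \frac{1}{2 C}$ ($L{\left(C \right)} = -3 + \frac{1}{C + C} = -3 + \frac{1}{2 C}$)
$Q{\left(b,E \right)} = 5 - \frac{1}{2 b}$ ($Q{\left(b,E \right)} = 2 - \left(-3 + \frac{1}{2 b}\right) = 2 + \left(3 - \frac{1}{2 b}\right) = 5 - \frac{1}{2 b}$)
$4158 - r{\left(26,Q{\left(-6,7 \right)} \right)} = 4158 - \left(-17\right) 26 = 4158 - -442 = 4158 + 442 = 4600$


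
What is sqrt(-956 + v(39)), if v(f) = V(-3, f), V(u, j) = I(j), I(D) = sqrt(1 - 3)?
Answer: sqrt(-956 + I*sqrt(2)) ≈ 0.0229 + 30.919*I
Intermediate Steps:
I(D) = I*sqrt(2) (I(D) = sqrt(-2) = I*sqrt(2))
V(u, j) = I*sqrt(2)
v(f) = I*sqrt(2)
sqrt(-956 + v(39)) = sqrt(-956 + I*sqrt(2))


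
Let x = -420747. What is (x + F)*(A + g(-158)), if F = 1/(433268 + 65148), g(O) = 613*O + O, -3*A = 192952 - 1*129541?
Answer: 24776676685093899/498416 ≈ 4.9711e+10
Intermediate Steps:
A = -21137 (A = -(192952 - 1*129541)/3 = -(192952 - 129541)/3 = -⅓*63411 = -21137)
g(O) = 614*O
F = 1/498416 ≈ 2.0064e-6
(x + F)*(A + g(-158)) = (-420747 + 1/498416)*(-21137 + 614*(-158)) = -209707036751*(-21137 - 97012)/498416 = -209707036751/498416*(-118149) = 24776676685093899/498416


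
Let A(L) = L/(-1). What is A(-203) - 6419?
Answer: -6216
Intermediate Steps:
A(L) = -L (A(L) = L*(-1) = -L)
A(-203) - 6419 = -1*(-203) - 6419 = 203 - 6419 = -6216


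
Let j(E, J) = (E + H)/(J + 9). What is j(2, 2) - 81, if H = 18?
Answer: -871/11 ≈ -79.182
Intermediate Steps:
j(E, J) = (18 + E)/(9 + J) (j(E, J) = (E + 18)/(J + 9) = (18 + E)/(9 + J))
j(2, 2) - 81 = (18 + 2)/(9 + 2) - 81 = 20/11 - 81 = -871/11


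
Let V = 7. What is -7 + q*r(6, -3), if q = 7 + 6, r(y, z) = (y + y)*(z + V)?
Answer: 617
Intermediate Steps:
r(y, z) = 2*y*(7 + z) (r(y, z) = (y + y)*(z + 7) = (2*y)*(7 + z) = 2*y*(7 + z))
q = 13
-7 + q*r(6, -3) = -7 + 13*(2*6*(7 - 3)) = -7 + 13*(2*6*4) = -7 + 13*48 = -7 + 624 = 617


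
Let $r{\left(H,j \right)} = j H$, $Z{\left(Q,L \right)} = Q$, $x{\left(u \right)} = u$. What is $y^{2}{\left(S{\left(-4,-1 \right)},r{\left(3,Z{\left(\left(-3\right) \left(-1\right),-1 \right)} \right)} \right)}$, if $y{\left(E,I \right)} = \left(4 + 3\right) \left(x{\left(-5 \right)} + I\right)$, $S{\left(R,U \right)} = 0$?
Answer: $784$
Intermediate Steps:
$r{\left(H,j \right)} = H j$
$y{\left(E,I \right)} = -35 + 7 I$ ($y{\left(E,I \right)} = \left(4 + 3\right) \left(-5 + I\right) = 7 \left(-5 + I\right) = -35 + 7 I$)
$y^{2}{\left(S{\left(-4,-1 \right)},r{\left(3,Z{\left(\left(-3\right) \left(-1\right),-1 \right)} \right)} \right)} = \left(-35 + 7 \cdot 3 \left(\left(-3\right) \left(-1\right)\right)\right)^{2} = \left(-35 + 7 \cdot 3 \cdot 3\right)^{2} = \left(-35 + 7 \cdot 9\right)^{2} = \left(-35 + 63\right)^{2} = 28^{2} = 784$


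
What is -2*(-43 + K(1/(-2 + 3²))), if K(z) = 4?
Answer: 78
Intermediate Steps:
-2*(-43 + K(1/(-2 + 3²))) = -2*(-43 + 4) = -2*(-39) = 78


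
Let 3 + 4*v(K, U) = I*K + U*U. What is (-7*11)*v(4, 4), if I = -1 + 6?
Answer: -2541/4 ≈ -635.25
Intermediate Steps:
I = 5
v(K, U) = -3/4 + U**2/4 + 5*K/4 (v(K, U) = -3/4 + (5*K + U*U)/4 = -3/4 + (5*K + U**2)/4 = -3/4 + (U**2 + 5*K)/4 = -3/4 + (U**2/4 + 5*K/4) = -3/4 + U**2/4 + 5*K/4)
(-7*11)*v(4, 4) = (-7*11)*(-3/4 + (1/4)*4**2 + (5/4)*4) = -77*(-3/4 + (1/4)*16 + 5) = -77*(-3/4 + 4 + 5) = -77*33/4 = -2541/4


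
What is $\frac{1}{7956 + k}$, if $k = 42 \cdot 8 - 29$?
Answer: $\frac{1}{8263} \approx 0.00012102$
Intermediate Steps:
$k = 307$ ($k = 336 - 29 = 307$)
$\frac{1}{7956 + k} = \frac{1}{7956 + 307} = \frac{1}{8263}$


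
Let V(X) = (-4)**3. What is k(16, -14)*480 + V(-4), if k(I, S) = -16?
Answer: -7744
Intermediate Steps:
V(X) = -64
k(16, -14)*480 + V(-4) = -16*480 - 64 = -7680 - 64 = -7744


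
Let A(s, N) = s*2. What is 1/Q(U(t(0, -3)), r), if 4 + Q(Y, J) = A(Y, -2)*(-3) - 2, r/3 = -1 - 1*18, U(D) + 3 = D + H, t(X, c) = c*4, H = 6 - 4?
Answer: 1/72 ≈ 0.013889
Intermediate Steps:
H = 2
t(X, c) = 4*c
U(D) = -1 + D (U(D) = -3 + (D + 2) = -3 + (2 + D) = -1 + D)
r = -57 (r = 3*(-1 - 1*18) = 3*(-1 - 18) = 3*(-19) = -57)
A(s, N) = 2*s
Q(Y, J) = -6 - 6*Y (Q(Y, J) = -4 + ((2*Y)*(-3) - 2) = -4 + (-6*Y - 2) = -4 + (-2 - 6*Y) = -6 - 6*Y)
1/Q(U(t(0, -3)), r) = 1/(-6 - 6*(-1 + 4*(-3))) = 1/(-6 - 6*(-1 - 12)) = 1/(-6 - 6*(-13)) = 1/(-6 + 78) = 1/72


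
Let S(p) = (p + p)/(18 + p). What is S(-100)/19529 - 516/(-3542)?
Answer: 206754862/1418020219 ≈ 0.14581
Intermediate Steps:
S(p) = 2*p/(18 + p) (S(p) = (2*p)/(18 + p) = 2*p/(18 + p))
S(-100)/19529 - 516/(-3542) = (2*(-100)/(18 - 100))/19529 - 516/(-3542) = (2*(-100)/(-82))*(1/19529) - 516*(-1/3542) = (2*(-100)*(-1/82))*(1/19529) + 258/1771 = (100/41)*(1/19529) + 258/1771 = 100/800689 + 258/1771 = 206754862/1418020219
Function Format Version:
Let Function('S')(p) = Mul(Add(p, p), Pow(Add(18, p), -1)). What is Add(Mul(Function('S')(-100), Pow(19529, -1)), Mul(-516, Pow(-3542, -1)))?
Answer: Rational(206754862, 1418020219) ≈ 0.14581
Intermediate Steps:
Function('S')(p) = Mul(2, p, Pow(Add(18, p), -1)) (Function('S')(p) = Mul(Mul(2, p), Pow(Add(18, p), -1)) = Mul(2, p, Pow(Add(18, p), -1)))
Add(Mul(Function('S')(-100), Pow(19529, -1)), Mul(-516, Pow(-3542, -1))) = Add(Mul(Mul(2, -100, Pow(Add(18, -100), -1)), Pow(19529, -1)), Mul(-516, Pow(-3542, -1))) = Add(Mul(Mul(2, -100, Pow(-82, -1)), Rational(1, 19529)), Mul(-516, Rational(-1, 3542))) = Add(Mul(Mul(2, -100, Rational(-1, 82)), Rational(1, 19529)), Rational(258, 1771)) = Add(Mul(Rational(100, 41), Rational(1, 19529)), Rational(258, 1771)) = Add(Rational(100, 800689), Rational(258, 1771)) = Rational(206754862, 1418020219)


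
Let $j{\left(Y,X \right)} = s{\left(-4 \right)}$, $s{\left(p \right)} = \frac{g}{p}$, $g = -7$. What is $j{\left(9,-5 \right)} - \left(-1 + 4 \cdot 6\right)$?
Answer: $- \frac{85}{4} \approx -21.25$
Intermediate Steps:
$s{\left(p \right)} = - \frac{7}{p}$
$j{\left(Y,X \right)} = \frac{7}{4}$ ($j{\left(Y,X \right)} = - \frac{7}{-4} = \left(-7\right) \left(- \frac{1}{4}\right) = \frac{7}{4}$)
$j{\left(9,-5 \right)} - \left(-1 + 4 \cdot 6\right) = \frac{7}{4} - \left(-1 + 4 \cdot 6\right) = \frac{7}{4} - \left(-1 + 24\right) = \frac{7}{4} - 23 = - \frac{85}{4}$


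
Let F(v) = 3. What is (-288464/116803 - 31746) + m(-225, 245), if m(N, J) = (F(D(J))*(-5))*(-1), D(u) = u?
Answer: -3706564457/116803 ≈ -31733.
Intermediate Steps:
m(N, J) = 15 (m(N, J) = (3*(-5))*(-1) = -15*(-1) = 15)
(-288464/116803 - 31746) + m(-225, 245) = (-288464/116803 - 31746) + 15 = -3708316502/116803 + 15 = -3706564457/116803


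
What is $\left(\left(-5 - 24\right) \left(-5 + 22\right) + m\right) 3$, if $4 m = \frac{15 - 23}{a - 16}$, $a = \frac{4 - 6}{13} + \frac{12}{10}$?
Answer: $- \frac{239533}{162} \approx -1478.6$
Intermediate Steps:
$a = \frac{68}{65}$ ($a = \left(-2\right) \frac{1}{13} + 12 \cdot \frac{1}{10} = - \frac{2}{13} + \frac{6}{5} = \frac{68}{65} \approx 1.0462$)
$m = \frac{65}{486}$ ($m = \frac{\left(15 - 23\right) \frac{1}{\frac{68}{65} - 16}}{4} = \frac{\left(-8\right) \frac{1}{- \frac{972}{65}}}{4} = \frac{\left(-8\right) \left(- \frac{65}{972}\right)}{4} = \frac{1}{4} \cdot \frac{130}{243} = \frac{65}{486} \approx 0.13374$)
$\left(\left(-5 - 24\right) \left(-5 + 22\right) + m\right) 3 = \left(\left(-5 - 24\right) \left(-5 + 22\right) + \frac{65}{486}\right) 3 = \left(\left(-29\right) 17 + \frac{65}{486}\right) 3 = \left(-493 + \frac{65}{486}\right) 3 = \left(- \frac{239533}{486}\right) 3 = - \frac{239533}{162}$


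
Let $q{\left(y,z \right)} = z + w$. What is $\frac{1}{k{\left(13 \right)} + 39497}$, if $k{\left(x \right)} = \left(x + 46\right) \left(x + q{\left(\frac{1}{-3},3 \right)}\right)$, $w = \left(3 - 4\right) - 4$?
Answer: $\frac{1}{40146} \approx 2.4909 \cdot 10^{-5}$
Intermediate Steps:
$w = -5$ ($w = -1 - 4 = -5$)
$q{\left(y,z \right)} = -5 + z$ ($q{\left(y,z \right)} = z - 5 = -5 + z$)
$k{\left(x \right)} = \left(-2 + x\right) \left(46 + x\right)$ ($k{\left(x \right)} = \left(x + 46\right) \left(x + \left(-5 + 3\right)\right) = \left(46 + x\right) \left(x - 2\right) = \left(46 + x\right) \left(-2 + x\right) = \left(-2 + x\right) \left(46 + x\right)$)
$\frac{1}{k{\left(13 \right)} + 39497} = \frac{1}{\left(-92 + 13^{2} + 44 \cdot 13\right) + 39497} = \frac{1}{\left(-92 + 169 + 572\right) + 39497} = \frac{1}{649 + 39497} = \frac{1}{40146}$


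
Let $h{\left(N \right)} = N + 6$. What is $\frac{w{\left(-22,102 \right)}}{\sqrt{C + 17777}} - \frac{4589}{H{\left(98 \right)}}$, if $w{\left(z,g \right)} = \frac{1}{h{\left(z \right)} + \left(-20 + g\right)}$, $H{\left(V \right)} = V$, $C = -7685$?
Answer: $- \frac{4589}{98} + \frac{\sqrt{3}}{11484} \approx -46.826$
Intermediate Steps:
$h{\left(N \right)} = 6 + N$
$w{\left(z,g \right)} = \frac{1}{-14 + g + z}$ ($w{\left(z,g \right)} = \frac{1}{\left(6 + z\right) + \left(-20 + g\right)} = \frac{1}{-14 + g + z}$)
$\frac{w{\left(-22,102 \right)}}{\sqrt{C + 17777}} - \frac{4589}{H{\left(98 \right)}} = \frac{1}{\left(-14 + 102 - 22\right) \sqrt{-7685 + 17777}} - \frac{4589}{98} = \frac{1}{66 \sqrt{10092}} - \frac{4589}{98} = \frac{1}{66 \cdot 58 \sqrt{3}} - \frac{4589}{98} = \frac{\frac{1}{174} \sqrt{3}}{66} - \frac{4589}{98} = \frac{\sqrt{3}}{11484} - \frac{4589}{98} = - \frac{4589}{98} + \frac{\sqrt{3}}{11484}$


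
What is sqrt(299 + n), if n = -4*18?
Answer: sqrt(227) ≈ 15.067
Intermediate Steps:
n = -72
sqrt(299 + n) = sqrt(299 - 72) = sqrt(227)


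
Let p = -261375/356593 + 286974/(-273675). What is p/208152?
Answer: -19318302523/2257075148752200 ≈ -8.5590e-6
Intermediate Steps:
p = -57954907569/32530196425 (p = -261375*1/356593 + 286974*(-1/273675) = -261375/356593 - 95658/91225 = -57954907569/32530196425 ≈ -1.7816)
p/208152 = -57954907569/32530196425/208152 = -57954907569/32530196425*1/208152 = -19318302523/2257075148752200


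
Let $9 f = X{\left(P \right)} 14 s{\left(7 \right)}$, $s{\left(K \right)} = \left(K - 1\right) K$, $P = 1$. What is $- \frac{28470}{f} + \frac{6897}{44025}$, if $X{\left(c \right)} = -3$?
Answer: $\frac{209123927}{1438150} \approx 145.41$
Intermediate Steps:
$s{\left(K \right)} = K \left(-1 + K\right)$ ($s{\left(K \right)} = \left(-1 + K\right) K = K \left(-1 + K\right)$)
$f = -196$ ($f = \frac{\left(-3\right) 14 \cdot 7 \left(-1 + 7\right)}{9} = \frac{\left(-42\right) 7 \cdot 6}{9} = \frac{\left(-42\right) 42}{9} = \frac{1}{9} \left(-1764\right) = -196$)
$- \frac{28470}{f} + \frac{6897}{44025} = - \frac{28470}{-196} + \frac{6897}{44025} = \left(-28470\right) \left(- \frac{1}{196}\right) + 6897 \cdot \frac{1}{44025} = \frac{14235}{98} + \frac{2299}{14675} = \frac{209123927}{1438150}$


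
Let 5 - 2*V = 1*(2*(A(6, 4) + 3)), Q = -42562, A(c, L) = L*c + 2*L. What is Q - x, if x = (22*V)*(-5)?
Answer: -46137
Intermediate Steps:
A(c, L) = 2*L + L*c
V = -65/2 (V = 5/2 - 2*(4*(2 + 6) + 3)/2 = 5/2 - 2*(4*8 + 3)/2 = 5/2 - 2*(32 + 3)/2 = 5/2 - 2*35/2 = 5/2 - 70/2 = 5/2 - ½*70 = 5/2 - 35 = -65/2 ≈ -32.500)
x = 3575 (x = (22*(-65/2))*(-5) = -715*(-5) = 3575)
Q - x = -42562 - 1*3575 = -42562 - 3575 = -46137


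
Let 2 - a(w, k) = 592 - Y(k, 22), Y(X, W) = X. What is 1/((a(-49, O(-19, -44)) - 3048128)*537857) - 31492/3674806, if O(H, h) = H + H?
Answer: -25820208228112835/3012963803860228476 ≈ -0.0085697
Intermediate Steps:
O(H, h) = 2*H
a(w, k) = -590 + k (a(w, k) = 2 - (592 - k) = 2 + (-592 + k) = -590 + k)
1/((a(-49, O(-19, -44)) - 3048128)*537857) - 31492/3674806 = 1/(((-590 + 2*(-19)) - 3048128)*537857) - 31492/3674806 = (1/537857)/((-590 - 38) - 3048128) - 31492*1/3674806 = (1/537857)/(-628 - 3048128) - 15746/1837403 = (1/537857)/(-3048756) - 15746/1837403 = -1/3048756*1/537857 - 15746/1837403 = -1/1639794755892 - 15746/1837403 = -25820208228112835/3012963803860228476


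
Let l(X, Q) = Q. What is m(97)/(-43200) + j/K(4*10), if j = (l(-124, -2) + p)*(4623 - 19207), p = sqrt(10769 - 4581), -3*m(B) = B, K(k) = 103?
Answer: 3780182791/13348800 - 29168*sqrt(1547)/103 ≈ -10855.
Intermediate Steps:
m(B) = -B/3
p = 2*sqrt(1547) (p = sqrt(6188) = 2*sqrt(1547) ≈ 78.664)
j = 29168 - 29168*sqrt(1547) (j = (-2 + 2*sqrt(1547))*(4623 - 19207) = (-2 + 2*sqrt(1547))*(-14584) = 29168 - 29168*sqrt(1547) ≈ -1.1181e+6)
m(97)/(-43200) + j/K(4*10) = -1/3*97/(-43200) + (29168 - 29168*sqrt(1547))/103 = -97/3*(-1/43200) + (29168 - 29168*sqrt(1547))*(1/103) = 97/129600 + (29168/103 - 29168*sqrt(1547)/103) = 3780182791/13348800 - 29168*sqrt(1547)/103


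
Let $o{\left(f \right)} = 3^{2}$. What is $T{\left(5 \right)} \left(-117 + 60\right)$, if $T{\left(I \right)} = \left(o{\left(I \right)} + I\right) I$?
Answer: $-3990$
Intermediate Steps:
$o{\left(f \right)} = 9$
$T{\left(I \right)} = I \left(9 + I\right)$ ($T{\left(I \right)} = \left(9 + I\right) I = I \left(9 + I\right)$)
$T{\left(5 \right)} \left(-117 + 60\right) = 5 \left(9 + 5\right) \left(-117 + 60\right) = 5 \cdot 14 \left(-57\right) = 70 \left(-57\right) = -3990$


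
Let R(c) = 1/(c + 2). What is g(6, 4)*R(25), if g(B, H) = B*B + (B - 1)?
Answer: 41/27 ≈ 1.5185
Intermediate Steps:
R(c) = 1/(2 + c)
g(B, H) = -1 + B + B² (g(B, H) = B² + (-1 + B) = -1 + B + B²)
g(6, 4)*R(25) = (-1 + 6 + 6²)/(2 + 25) = (-1 + 6 + 36)/27 = 41*(1/27) = 41/27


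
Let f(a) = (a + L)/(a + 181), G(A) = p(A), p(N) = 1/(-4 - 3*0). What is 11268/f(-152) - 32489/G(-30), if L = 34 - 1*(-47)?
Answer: 8900104/71 ≈ 1.2535e+5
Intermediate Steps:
L = 81 (L = 34 + 47 = 81)
p(N) = -1/4 (p(N) = 1/(-4 + 0) = 1/(-4) = -1/4)
G(A) = -1/4
f(a) = (81 + a)/(181 + a) (f(a) = (a + 81)/(a + 181) = (81 + a)/(181 + a))
11268/f(-152) - 32489/G(-30) = 11268/(((81 - 152)/(181 - 152))) - 32489/(-1/4) = 11268/((-71/29)) - 32489*(-4) = 11268/(((1/29)*(-71))) + 129956 = 11268/(-71/29) + 129956 = 11268*(-29/71) + 129956 = -326772/71 + 129956 = 8900104/71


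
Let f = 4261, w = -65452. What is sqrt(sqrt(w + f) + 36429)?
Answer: sqrt(36429 + 3*I*sqrt(6799)) ≈ 190.86 + 0.648*I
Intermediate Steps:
sqrt(sqrt(w + f) + 36429) = sqrt(sqrt(-65452 + 4261) + 36429) = sqrt(sqrt(-61191) + 36429) = sqrt(3*I*sqrt(6799) + 36429) = sqrt(36429 + 3*I*sqrt(6799))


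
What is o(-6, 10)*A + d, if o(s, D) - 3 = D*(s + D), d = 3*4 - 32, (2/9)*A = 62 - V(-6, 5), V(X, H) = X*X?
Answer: 5011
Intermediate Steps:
V(X, H) = X²
A = 117 (A = 9*(62 - 1*(-6)²)/2 = 9*(62 - 1*36)/2 = 9*(62 - 36)/2 = (9/2)*26 = 117)
d = -20 (d = 12 - 32 = -20)
o(s, D) = 3 + D*(D + s) (o(s, D) = 3 + D*(s + D) = 3 + D*(D + s))
o(-6, 10)*A + d = (3 + 10² + 10*(-6))*117 - 20 = (3 + 100 - 60)*117 - 20 = 43*117 - 20 = 5031 - 20 = 5011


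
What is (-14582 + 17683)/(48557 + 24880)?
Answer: 443/10491 ≈ 0.042227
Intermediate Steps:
(-14582 + 17683)/(48557 + 24880) = 3101/73437 = 3101*(1/73437) = 443/10491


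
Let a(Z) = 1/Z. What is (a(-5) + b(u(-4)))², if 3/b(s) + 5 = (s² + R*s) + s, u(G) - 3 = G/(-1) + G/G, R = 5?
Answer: 8464/286225 ≈ 0.029571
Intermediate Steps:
u(G) = 4 - G (u(G) = 3 + (G/(-1) + G/G) = 3 + (G*(-1) + 1) = 3 + (-G + 1) = 3 + (1 - G) = 4 - G)
b(s) = 3/(-5 + s² + 6*s) (b(s) = 3/(-5 + ((s² + 5*s) + s)) = 3/(-5 + (s² + 6*s)) = 3/(-5 + s² + 6*s))
(a(-5) + b(u(-4)))² = (1/(-5) + 3/(-5 + (4 - 1*(-4))² + 6*(4 - 1*(-4))))² = (-⅕ + 3/(-5 + (4 + 4)² + 6*(4 + 4)))² = (-⅕ + 3/(-5 + 8² + 6*8))² = (-⅕ + 3/(-5 + 64 + 48))² = (-⅕ + 3/107)² = (-92/535)² = 8464/286225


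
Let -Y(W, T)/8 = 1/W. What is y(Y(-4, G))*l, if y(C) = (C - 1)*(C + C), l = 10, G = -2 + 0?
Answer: 40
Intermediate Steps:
G = -2
Y(W, T) = -8/W
y(C) = 2*C*(-1 + C) (y(C) = (-1 + C)*(2*C) = 2*C*(-1 + C))
y(Y(-4, G))*l = (2*(-8/(-4))*(-1 - 8/(-4)))*10 = (2*(-8*(-¼))*(-1 - 8*(-¼)))*10 = (2*2*(-1 + 2))*10 = (2*2*1)*10 = 4*10 = 40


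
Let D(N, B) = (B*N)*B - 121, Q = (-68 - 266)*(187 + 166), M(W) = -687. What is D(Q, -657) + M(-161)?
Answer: -50892281206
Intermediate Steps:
Q = -117902 (Q = -334*353 = -117902)
D(N, B) = -121 + N*B² (D(N, B) = N*B² - 121 = -121 + N*B²)
D(Q, -657) + M(-161) = (-121 - 117902*(-657)²) - 687 = (-121 - 117902*431649) - 687 = (-121 - 50892280398) - 687 = -50892280519 - 687 = -50892281206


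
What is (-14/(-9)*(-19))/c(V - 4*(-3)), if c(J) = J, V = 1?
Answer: -266/117 ≈ -2.2735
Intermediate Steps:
(-14/(-9)*(-19))/c(V - 4*(-3)) = (-14/(-9)*(-19))/(1 - 4*(-3)) = (-14*(-1/9)*(-19))/(1 + 12) = ((14/9)*(-19))/13 = -266/9*1/13 = -266/117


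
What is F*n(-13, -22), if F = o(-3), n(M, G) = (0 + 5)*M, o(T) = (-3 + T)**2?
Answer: -2340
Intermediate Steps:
n(M, G) = 5*M
F = 36 (F = (-3 - 3)**2 = (-6)**2 = 36)
F*n(-13, -22) = 36*(5*(-13)) = 36*(-65) = -2340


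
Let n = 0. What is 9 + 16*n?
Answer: 9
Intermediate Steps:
9 + 16*n = 9 + 16*0 = 9 + 0 = 9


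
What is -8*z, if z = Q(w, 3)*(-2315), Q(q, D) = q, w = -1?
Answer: -18520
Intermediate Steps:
z = 2315 (z = -1*(-2315) = 2315)
-8*z = -8*2315 = -18520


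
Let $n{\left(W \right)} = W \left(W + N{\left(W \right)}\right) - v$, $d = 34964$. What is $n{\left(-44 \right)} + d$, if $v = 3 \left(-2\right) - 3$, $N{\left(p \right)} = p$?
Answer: $38845$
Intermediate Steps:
$v = -9$ ($v = -6 - 3 = -9$)
$n{\left(W \right)} = 9 + 2 W^{2}$ ($n{\left(W \right)} = W \left(W + W\right) - -9 = W 2 W + 9 = 2 W^{2} + 9 = 9 + 2 W^{2}$)
$n{\left(-44 \right)} + d = \left(9 + 2 \left(-44\right)^{2}\right) + 34964 = \left(9 + 2 \cdot 1936\right) + 34964 = \left(9 + 3872\right) + 34964 = 3881 + 34964 = 38845$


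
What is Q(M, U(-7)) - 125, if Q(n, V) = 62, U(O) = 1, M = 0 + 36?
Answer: -63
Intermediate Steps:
M = 36
Q(M, U(-7)) - 125 = 62 - 125 = -63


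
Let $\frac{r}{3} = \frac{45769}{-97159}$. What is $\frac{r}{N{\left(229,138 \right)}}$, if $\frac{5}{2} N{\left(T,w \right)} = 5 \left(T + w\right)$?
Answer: $- \frac{137307}{71314706} \approx -0.0019254$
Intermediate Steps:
$r = - \frac{137307}{97159}$ ($r = 3 \frac{45769}{-97159} = 3 \cdot 45769 \left(- \frac{1}{97159}\right) = 3 \left(- \frac{45769}{97159}\right) = - \frac{137307}{97159} \approx -1.4132$)
$N{\left(T,w \right)} = 2 T + 2 w$ ($N{\left(T,w \right)} = \frac{2 \cdot 5 \left(T + w\right)}{5} = \frac{2 \left(5 T + 5 w\right)}{5} = 2 T + 2 w$)
$\frac{r}{N{\left(229,138 \right)}} = - \frac{137307}{97159 \left(2 \cdot 229 + 2 \cdot 138\right)} = - \frac{137307}{97159 \left(458 + 276\right)} = - \frac{137307}{97159 \cdot 734} = \left(- \frac{137307}{97159}\right) \frac{1}{734} = - \frac{137307}{71314706}$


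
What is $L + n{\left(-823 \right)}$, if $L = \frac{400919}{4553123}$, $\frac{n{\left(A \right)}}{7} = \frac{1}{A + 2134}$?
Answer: $\frac{557476670}{5969144253} \approx 0.093393$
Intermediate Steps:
$n{\left(A \right)} = \frac{7}{2134 + A}$ ($n{\left(A \right)} = \frac{7}{A + 2134} = \frac{7}{2134 + A}$)
$L = \frac{400919}{4553123}$ ($L = 400919 \cdot \frac{1}{4553123} = \frac{400919}{4553123} \approx 0.088054$)
$L + n{\left(-823 \right)} = \frac{400919}{4553123} + \frac{7}{2134 - 823} = \frac{400919}{4553123} + \frac{7}{1311} = \frac{557476670}{5969144253}$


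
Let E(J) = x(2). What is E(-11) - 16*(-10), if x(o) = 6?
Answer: 166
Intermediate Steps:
E(J) = 6
E(-11) - 16*(-10) = 6 - 16*(-10) = 6 + 160 = 166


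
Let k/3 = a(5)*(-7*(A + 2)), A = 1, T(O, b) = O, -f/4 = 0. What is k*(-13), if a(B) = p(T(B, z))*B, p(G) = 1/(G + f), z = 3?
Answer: 819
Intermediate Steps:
f = 0 (f = -4*0 = 0)
p(G) = 1/G (p(G) = 1/(G + 0) = 1/G)
a(B) = 1 (a(B) = B/B = 1)
k = -63 (k = 3*(1*(-7*(1 + 2))) = 3*(1*(-7*3)) = 3*(1*(-21)) = 3*(-21) = -63)
k*(-13) = -63*(-13) = 819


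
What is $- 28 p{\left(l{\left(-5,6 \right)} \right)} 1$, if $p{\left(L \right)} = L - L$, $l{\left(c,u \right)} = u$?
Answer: $0$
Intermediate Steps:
$p{\left(L \right)} = 0$
$- 28 p{\left(l{\left(-5,6 \right)} \right)} 1 = \left(-28\right) 0 \cdot 1 = 0 \cdot 1 = 0$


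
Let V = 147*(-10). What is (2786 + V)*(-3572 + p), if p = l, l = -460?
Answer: -5306112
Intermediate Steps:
V = -1470
p = -460
(2786 + V)*(-3572 + p) = (2786 - 1470)*(-3572 - 460) = 1316*(-4032) = -5306112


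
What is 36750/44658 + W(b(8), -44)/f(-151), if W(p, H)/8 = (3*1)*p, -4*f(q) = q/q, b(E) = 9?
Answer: -6424627/7443 ≈ -863.18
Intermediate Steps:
f(q) = -1/4 (f(q) = -q/(4*q) = -1/4*1 = -1/4)
W(p, H) = 24*p (W(p, H) = 8*((3*1)*p) = 8*(3*p) = 24*p)
36750/44658 + W(b(8), -44)/f(-151) = 36750/44658 + (24*9)/(-1/4) = 36750*(1/44658) + 216*(-4) = 6125/7443 - 864 = -6424627/7443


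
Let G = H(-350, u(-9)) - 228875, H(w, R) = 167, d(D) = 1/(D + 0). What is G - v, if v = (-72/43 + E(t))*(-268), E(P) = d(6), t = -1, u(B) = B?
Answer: -29555458/129 ≈ -2.2911e+5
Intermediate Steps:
d(D) = 1/D
E(P) = ⅙ (E(P) = 1/6 = ⅙)
G = -228708 (G = 167 - 228875 = -228708)
v = 52126/129 (v = (-72/43 + ⅙)*(-268) = -389/258*(-268) = 52126/129 ≈ 404.08)
G - v = -228708 - 1*52126/129 = -228708 - 52126/129 = -29555458/129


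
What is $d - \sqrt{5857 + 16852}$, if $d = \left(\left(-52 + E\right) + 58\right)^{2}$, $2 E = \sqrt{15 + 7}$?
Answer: $\frac{83}{2} - \sqrt{22709} + 6 \sqrt{22} \approx -81.053$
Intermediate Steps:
$E = \frac{\sqrt{22}}{2}$ ($E = \frac{\sqrt{15 + 7}}{2} = \frac{\sqrt{22}}{2} \approx 2.3452$)
$d = \left(6 + \frac{\sqrt{22}}{2}\right)^{2}$ ($d = \left(\left(-52 + \frac{\sqrt{22}}{2}\right) + 58\right)^{2} = \left(6 + \frac{\sqrt{22}}{2}\right)^{2} \approx 69.642$)
$d - \sqrt{5857 + 16852} = \frac{\left(12 + \sqrt{22}\right)^{2}}{4} - \sqrt{5857 + 16852} = \frac{\left(12 + \sqrt{22}\right)^{2}}{4} - \sqrt{22709} = - \sqrt{22709} + \frac{\left(12 + \sqrt{22}\right)^{2}}{4}$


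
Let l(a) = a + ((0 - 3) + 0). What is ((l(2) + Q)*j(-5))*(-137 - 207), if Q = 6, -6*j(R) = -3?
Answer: -860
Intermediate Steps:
j(R) = 1/2 (j(R) = -1/6*(-3) = 1/2)
l(a) = -3 + a (l(a) = a + (-3 + 0) = a - 3 = -3 + a)
((l(2) + Q)*j(-5))*(-137 - 207) = (((-3 + 2) + 6)*(1/2))*(-137 - 207) = ((-1 + 6)*(1/2))*(-344) = (5*(1/2))*(-344) = (5/2)*(-344) = -860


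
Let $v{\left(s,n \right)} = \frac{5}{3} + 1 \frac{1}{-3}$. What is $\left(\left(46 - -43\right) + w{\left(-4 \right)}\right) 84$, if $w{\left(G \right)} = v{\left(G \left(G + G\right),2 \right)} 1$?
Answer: $7588$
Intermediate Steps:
$v{\left(s,n \right)} = \frac{4}{3}$ ($v{\left(s,n \right)} = 5 \cdot \frac{1}{3} + 1 \left(- \frac{1}{3}\right) = \frac{5}{3} - \frac{1}{3} = \frac{4}{3}$)
$w{\left(G \right)} = \frac{4}{3}$ ($w{\left(G \right)} = \frac{4}{3} \cdot 1 = \frac{4}{3}$)
$\left(\left(46 - -43\right) + w{\left(-4 \right)}\right) 84 = \left(\left(46 - -43\right) + \frac{4}{3}\right) 84 = \left(\left(46 + 43\right) + \frac{4}{3}\right) 84 = \left(89 + \frac{4}{3}\right) 84 = \frac{271}{3} \cdot 84 = 7588$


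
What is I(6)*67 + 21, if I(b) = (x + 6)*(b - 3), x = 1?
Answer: 1428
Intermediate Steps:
I(b) = -21 + 7*b (I(b) = (1 + 6)*(b - 3) = 7*(-3 + b) = -21 + 7*b)
I(6)*67 + 21 = (-21 + 7*6)*67 + 21 = (-21 + 42)*67 + 21 = 21*67 + 21 = 1407 + 21 = 1428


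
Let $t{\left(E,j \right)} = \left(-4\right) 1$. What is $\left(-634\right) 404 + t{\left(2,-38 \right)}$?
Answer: $-256140$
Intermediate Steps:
$t{\left(E,j \right)} = -4$
$\left(-634\right) 404 + t{\left(2,-38 \right)} = \left(-634\right) 404 - 4 = -256136 - 4 = -256140$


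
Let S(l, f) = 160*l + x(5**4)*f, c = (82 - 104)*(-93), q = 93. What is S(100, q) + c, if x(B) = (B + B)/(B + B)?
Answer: 18139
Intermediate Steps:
x(B) = 1 (x(B) = (2*B)/((2*B)) = (2*B)*(1/(2*B)) = 1)
c = 2046 (c = -22*(-93) = 2046)
S(l, f) = f + 160*l (S(l, f) = 160*l + 1*f = 160*l + f = f + 160*l)
S(100, q) + c = (93 + 160*100) + 2046 = (93 + 16000) + 2046 = 16093 + 2046 = 18139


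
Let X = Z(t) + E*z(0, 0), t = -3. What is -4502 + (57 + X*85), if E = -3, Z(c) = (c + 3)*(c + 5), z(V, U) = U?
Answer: -4445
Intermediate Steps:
Z(c) = (3 + c)*(5 + c)
X = 0 (X = (15 + (-3)² + 8*(-3)) - 3*0 = (15 + 9 - 24) + 0 = 0 + 0 = 0)
-4502 + (57 + X*85) = -4502 + (57 + 0*85) = -4502 + (57 + 0) = -4502 + 57 = -4445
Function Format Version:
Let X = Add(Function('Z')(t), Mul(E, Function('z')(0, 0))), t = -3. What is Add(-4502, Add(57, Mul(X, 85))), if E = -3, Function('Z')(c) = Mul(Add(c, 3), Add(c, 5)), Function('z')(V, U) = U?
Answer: -4445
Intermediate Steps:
Function('Z')(c) = Mul(Add(3, c), Add(5, c))
X = 0 (X = Add(Add(15, Pow(-3, 2), Mul(8, -3)), Mul(-3, 0)) = Add(Add(15, 9, -24), 0) = Add(0, 0) = 0)
Add(-4502, Add(57, Mul(X, 85))) = Add(-4502, Add(57, Mul(0, 85))) = Add(-4502, Add(57, 0)) = Add(-4502, 57) = -4445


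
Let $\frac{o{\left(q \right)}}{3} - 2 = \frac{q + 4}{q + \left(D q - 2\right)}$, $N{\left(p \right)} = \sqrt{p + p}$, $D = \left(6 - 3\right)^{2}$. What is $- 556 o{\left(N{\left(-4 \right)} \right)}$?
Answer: $- \frac{35028 \sqrt{2}}{i + 10 \sqrt{2}} \approx -3485.4 + 246.45 i$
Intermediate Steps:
$D = 9$ ($D = 3^{2} = 9$)
$N{\left(p \right)} = \sqrt{2} \sqrt{p}$ ($N{\left(p \right)} = \sqrt{2 p} = \sqrt{2} \sqrt{p}$)
$o{\left(q \right)} = 6 + \frac{3 \left(4 + q\right)}{-2 + 10 q}$ ($o{\left(q \right)} = 6 + 3 \frac{q + 4}{q + \left(9 q - 2\right)} = 6 + 3 \frac{4 + q}{q + \left(-2 + 9 q\right)} = 6 + 3 \frac{4 + q}{-2 + 10 q} = 6 + \frac{3 \left(4 + q\right)}{-2 + 10 q}$)
$- 556 o{\left(N{\left(-4 \right)} \right)} = - 556 \frac{63 \sqrt{2} \sqrt{-4}}{2 \left(-1 + 5 \sqrt{2} \sqrt{-4}\right)} = - 556 \frac{63 \sqrt{2} \cdot 2 i}{2 \left(-1 + 5 \sqrt{2} \cdot 2 i\right)} = - 556 \frac{63 \cdot 2 i \sqrt{2}}{2 \left(-1 + 5 \cdot 2 i \sqrt{2}\right)} = - 556 \frac{63 \cdot 2 i \sqrt{2}}{2 \left(-1 + 10 i \sqrt{2}\right)} = - 556 \frac{63 i \sqrt{2}}{-1 + 10 i \sqrt{2}} = - \frac{35028 i \sqrt{2}}{-1 + 10 i \sqrt{2}}$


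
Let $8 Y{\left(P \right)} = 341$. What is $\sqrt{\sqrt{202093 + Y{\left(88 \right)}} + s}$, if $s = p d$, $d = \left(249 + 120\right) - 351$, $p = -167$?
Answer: $\frac{\sqrt{-12024 + \sqrt{3234170}}}{2} \approx 50.561 i$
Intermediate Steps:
$Y{\left(P \right)} = \frac{341}{8}$ ($Y{\left(P \right)} = \frac{1}{8} \cdot 341 = \frac{341}{8}$)
$d = 18$ ($d = 369 - 351 = 18$)
$s = -3006$ ($s = \left(-167\right) 18 = -3006$)
$\sqrt{\sqrt{202093 + Y{\left(88 \right)}} + s} = \sqrt{\sqrt{202093 + \frac{341}{8}} - 3006} = \sqrt{\sqrt{\frac{1617085}{8}} - 3006} = \sqrt{\frac{\sqrt{3234170}}{4} - 3006} = \sqrt{-3006 + \frac{\sqrt{3234170}}{4}}$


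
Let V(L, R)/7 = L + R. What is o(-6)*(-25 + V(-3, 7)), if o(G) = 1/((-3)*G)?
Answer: 1/6 ≈ 0.16667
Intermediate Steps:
V(L, R) = 7*L + 7*R (V(L, R) = 7*(L + R) = 7*L + 7*R)
o(G) = -1/(3*G)
o(-6)*(-25 + V(-3, 7)) = (-1/3/(-6))*(-25 + (7*(-3) + 7*7)) = (-1/3*(-1/6))*(-25 + (-21 + 49)) = (-25 + 28)/18 = (1/18)*3 = 1/6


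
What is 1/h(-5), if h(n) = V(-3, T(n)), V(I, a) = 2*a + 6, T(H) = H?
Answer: -1/4 ≈ -0.25000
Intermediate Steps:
V(I, a) = 6 + 2*a
h(n) = 6 + 2*n
1/h(-5) = 1/(6 + 2*(-5)) = 1/(6 - 10) = 1/(-4) = -1/4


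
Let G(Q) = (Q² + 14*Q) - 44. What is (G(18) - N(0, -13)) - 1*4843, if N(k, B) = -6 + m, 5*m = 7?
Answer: -21532/5 ≈ -4306.4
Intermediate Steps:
G(Q) = -44 + Q² + 14*Q
m = 7/5 (m = (⅕)*7 = 7/5 ≈ 1.4000)
N(k, B) = -23/5 (N(k, B) = -6 + 7/5 = -23/5)
(G(18) - N(0, -13)) - 1*4843 = ((-44 + 18² + 14*18) - 1*(-23/5)) - 1*4843 = ((-44 + 324 + 252) + 23/5) - 4843 = (532 + 23/5) - 4843 = 2683/5 - 4843 = -21532/5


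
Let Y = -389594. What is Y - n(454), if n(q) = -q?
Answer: -389140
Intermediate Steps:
Y - n(454) = -389594 - (-1)*454 = -389594 - 1*(-454) = -389594 + 454 = -389140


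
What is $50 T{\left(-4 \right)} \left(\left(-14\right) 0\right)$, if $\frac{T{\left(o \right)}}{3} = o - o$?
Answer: $0$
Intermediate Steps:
$T{\left(o \right)} = 0$ ($T{\left(o \right)} = 3 \left(o - o\right) = 3 \cdot 0 = 0$)
$50 T{\left(-4 \right)} \left(\left(-14\right) 0\right) = 50 \cdot 0 \left(\left(-14\right) 0\right) = 0 \cdot 0 = 0$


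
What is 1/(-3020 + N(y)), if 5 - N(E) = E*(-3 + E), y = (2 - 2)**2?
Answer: -1/3015 ≈ -0.00033167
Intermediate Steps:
y = 0 (y = 0**2 = 0)
N(E) = 5 - E*(-3 + E)
1/(-3020 + N(y)) = 1/(-3020 + (5 - 1*0**2 + 3*0)) = 1/(-3020 + (5 - 1*0 + 0)) = 1/(-3020 + (5 + 0 + 0)) = 1/(-3020 + 5) = 1/(-3015) = -1/3015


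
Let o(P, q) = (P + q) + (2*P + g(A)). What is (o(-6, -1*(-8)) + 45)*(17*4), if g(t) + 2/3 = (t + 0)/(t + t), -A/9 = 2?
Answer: 7106/3 ≈ 2368.7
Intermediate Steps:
A = -18 (A = -9*2 = -18)
g(t) = -1/6 (g(t) = -2/3 + (t + 0)/(t + t) = -2/3 + t/((2*t)) = -2/3 + t*(1/(2*t)) = -2/3 + 1/2 = -1/6)
o(P, q) = -1/6 + q + 3*P (o(P, q) = (P + q) + (2*P - 1/6) = (P + q) + (-1/6 + 2*P) = -1/6 + q + 3*P)
(o(-6, -1*(-8)) + 45)*(17*4) = ((-1/6 - 1*(-8) + 3*(-6)) + 45)*(17*4) = ((-1/6 + 8 - 18) + 45)*68 = (-61/6 + 45)*68 = (209/6)*68 = 7106/3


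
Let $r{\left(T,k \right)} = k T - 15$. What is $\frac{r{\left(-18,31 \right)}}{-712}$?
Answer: $\frac{573}{712} \approx 0.80478$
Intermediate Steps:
$r{\left(T,k \right)} = -15 + T k$ ($r{\left(T,k \right)} = T k - 15 = -15 + T k$)
$\frac{r{\left(-18,31 \right)}}{-712} = \frac{-15 - 558}{-712} = \left(-15 - 558\right) \left(- \frac{1}{712}\right) = \left(-573\right) \left(- \frac{1}{712}\right) = \frac{573}{712}$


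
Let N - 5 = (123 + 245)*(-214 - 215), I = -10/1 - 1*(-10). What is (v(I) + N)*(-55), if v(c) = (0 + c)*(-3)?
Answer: 8682685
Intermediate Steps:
I = 0 (I = -10*1 + 10 = -10 + 10 = 0)
v(c) = -3*c (v(c) = c*(-3) = -3*c)
N = -157867 (N = 5 + (123 + 245)*(-214 - 215) = 5 + 368*(-429) = 5 - 157872 = -157867)
(v(I) + N)*(-55) = (-3*0 - 157867)*(-55) = (0 - 157867)*(-55) = -157867*(-55) = 8682685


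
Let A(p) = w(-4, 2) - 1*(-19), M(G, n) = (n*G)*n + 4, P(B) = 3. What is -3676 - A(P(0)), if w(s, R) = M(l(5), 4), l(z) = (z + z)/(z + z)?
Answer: -3715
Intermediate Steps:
l(z) = 1 (l(z) = (2*z)/((2*z)) = (2*z)*(1/(2*z)) = 1)
M(G, n) = 4 + G*n² (M(G, n) = (G*n)*n + 4 = G*n² + 4 = 4 + G*n²)
w(s, R) = 20 (w(s, R) = 4 + 1*4² = 4 + 1*16 = 4 + 16 = 20)
A(p) = 39 (A(p) = 20 - 1*(-19) = 20 + 19 = 39)
-3676 - A(P(0)) = -3676 - 1*39 = -3676 - 39 = -3715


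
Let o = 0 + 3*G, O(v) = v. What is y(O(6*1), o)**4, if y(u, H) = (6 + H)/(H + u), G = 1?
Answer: 1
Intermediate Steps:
o = 3 (o = 0 + 3*1 = 0 + 3 = 3)
y(u, H) = (6 + H)/(H + u)
y(O(6*1), o)**4 = ((6 + 3)/(3 + 6*1))**4 = (9/(3 + 6))**4 = (9/9)**4 = ((1/9)*9)**4 = 1**4 = 1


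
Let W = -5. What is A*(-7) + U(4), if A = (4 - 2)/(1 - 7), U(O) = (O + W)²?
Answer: 10/3 ≈ 3.3333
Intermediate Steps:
U(O) = (-5 + O)² (U(O) = (O - 5)² = (-5 + O)²)
A = -⅓ (A = 2/(-6) = 2*(-⅙) = -⅓ ≈ -0.33333)
A*(-7) + U(4) = -⅓*(-7) + (-5 + 4)² = 7/3 + (-1)² = 7/3 + 1 = 10/3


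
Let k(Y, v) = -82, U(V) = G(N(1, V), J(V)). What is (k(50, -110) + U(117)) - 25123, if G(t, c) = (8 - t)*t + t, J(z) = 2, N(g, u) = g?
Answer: -25197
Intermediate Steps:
G(t, c) = t + t*(8 - t) (G(t, c) = t*(8 - t) + t = t + t*(8 - t))
U(V) = 8 (U(V) = 1*(9 - 1*1) = 1*(9 - 1) = 1*8 = 8)
(k(50, -110) + U(117)) - 25123 = (-82 + 8) - 25123 = -74 - 25123 = -25197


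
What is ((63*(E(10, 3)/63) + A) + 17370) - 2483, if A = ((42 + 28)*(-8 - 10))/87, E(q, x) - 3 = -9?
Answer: 431129/29 ≈ 14867.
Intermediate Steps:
E(q, x) = -6 (E(q, x) = 3 - 9 = -6)
A = -420/29 (A = (70*(-18))*(1/87) = -1260*1/87 = -420/29 ≈ -14.483)
((63*(E(10, 3)/63) + A) + 17370) - 2483 = ((63*(-6/63) - 420/29) + 17370) - 2483 = ((63*(-6*1/63) - 420/29) + 17370) - 2483 = ((63*(-2/21) - 420/29) + 17370) - 2483 = ((-6 - 420/29) + 17370) - 2483 = (-594/29 + 17370) - 2483 = 503136/29 - 2483 = 431129/29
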